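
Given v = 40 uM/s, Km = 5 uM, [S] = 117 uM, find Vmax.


Vmax = v * (Km + [S]) / [S]
Vmax = 40 * (5 + 117) / 117
Vmax = 41.7094 uM/s

41.7094 uM/s


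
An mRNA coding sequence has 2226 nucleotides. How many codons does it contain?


codons = nucleotides / 3
codons = 2226 / 3 = 742

742


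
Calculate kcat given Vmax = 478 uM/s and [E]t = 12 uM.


kcat = Vmax / [E]t
kcat = 478 / 12
kcat = 39.8333 s^-1

39.8333 s^-1


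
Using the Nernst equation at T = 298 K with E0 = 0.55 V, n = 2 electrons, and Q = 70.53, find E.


E = E0 - (RT/nF) * ln(Q)
E = 0.55 - (8.314 * 298 / (2 * 96485)) * ln(70.53)
E = 0.4954 V

0.4954 V


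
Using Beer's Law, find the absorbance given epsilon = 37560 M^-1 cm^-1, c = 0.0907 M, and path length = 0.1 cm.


A = epsilon * c * l
A = 37560 * 0.0907 * 0.1
A = 340.6692

340.6692


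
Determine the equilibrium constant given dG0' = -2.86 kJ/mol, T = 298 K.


Keq = exp(-dG0 * 1000 / (R * T))
Keq = exp(-(-2.86) * 1000 / (8.314 * 298))
Keq = 3.172

3.172


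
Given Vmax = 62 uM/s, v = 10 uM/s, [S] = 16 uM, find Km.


Km = [S] * (Vmax - v) / v
Km = 16 * (62 - 10) / 10
Km = 83.2 uM

83.2 uM


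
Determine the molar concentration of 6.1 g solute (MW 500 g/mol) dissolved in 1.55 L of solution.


C = (mass / MW) / volume
C = (6.1 / 500) / 1.55
C = 0.0079 M

0.0079 M


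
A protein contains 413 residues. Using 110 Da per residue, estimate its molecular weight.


MW = n_residues * 110 Da
MW = 413 * 110
MW = 45430 Da

45430 Da


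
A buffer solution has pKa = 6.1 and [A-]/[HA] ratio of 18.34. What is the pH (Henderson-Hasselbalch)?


pH = pKa + log10([A-]/[HA])
pH = 6.1 + log10(18.34)
pH = 7.3634

7.3634


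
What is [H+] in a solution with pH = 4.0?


[H+] = 10^(-pH)
[H+] = 10^(-4.0)
[H+] = 1.000e-04 M

1.000e-04 M


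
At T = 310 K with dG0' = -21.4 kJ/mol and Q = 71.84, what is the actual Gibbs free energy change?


dG = dG0' + RT * ln(Q) / 1000
dG = -21.4 + 8.314 * 310 * ln(71.84) / 1000
dG = -10.3833 kJ/mol

-10.3833 kJ/mol


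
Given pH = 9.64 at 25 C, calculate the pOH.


pOH = 14 - pH
pOH = 14 - 9.64
pOH = 4.36

4.36


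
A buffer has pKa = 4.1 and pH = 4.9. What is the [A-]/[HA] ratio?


[A-]/[HA] = 10^(pH - pKa)
= 10^(4.9 - 4.1)
= 6.3096

6.3096


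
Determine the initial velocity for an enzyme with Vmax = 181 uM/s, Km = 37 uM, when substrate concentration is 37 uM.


v = Vmax * [S] / (Km + [S])
v = 181 * 37 / (37 + 37)
v = 90.5 uM/s

90.5 uM/s


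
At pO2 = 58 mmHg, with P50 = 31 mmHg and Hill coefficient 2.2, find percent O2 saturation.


Y = pO2^n / (P50^n + pO2^n)
Y = 58^2.2 / (31^2.2 + 58^2.2)
Y = 79.87%

79.87%


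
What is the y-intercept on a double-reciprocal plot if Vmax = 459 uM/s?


y-intercept = 1/Vmax
= 1/459
= 0.0022 s/uM

0.0022 s/uM


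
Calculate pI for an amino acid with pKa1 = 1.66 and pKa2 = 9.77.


pI = (pKa1 + pKa2) / 2
pI = (1.66 + 9.77) / 2
pI = 5.715

5.715


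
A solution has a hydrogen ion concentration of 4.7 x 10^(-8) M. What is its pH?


pH = -log10([H+])
pH = -log10(4.7 x 10^(-8))
pH = 7.3279

7.3279


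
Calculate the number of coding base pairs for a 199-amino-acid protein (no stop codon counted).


Each amino acid = 1 codon = 3 bp
bp = 199 * 3 = 597 bp

597 bp


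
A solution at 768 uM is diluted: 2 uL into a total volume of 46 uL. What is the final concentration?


C2 = C1 * V1 / V2
C2 = 768 * 2 / 46
C2 = 33.3913 uM

33.3913 uM


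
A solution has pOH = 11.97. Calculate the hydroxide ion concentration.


[OH-] = 10^(-pOH)
[OH-] = 10^(-11.97)
[OH-] = 1.072e-12 M

1.072e-12 M


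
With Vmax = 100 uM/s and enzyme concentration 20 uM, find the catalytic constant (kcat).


kcat = Vmax / [E]t
kcat = 100 / 20
kcat = 5.0 s^-1

5.0 s^-1


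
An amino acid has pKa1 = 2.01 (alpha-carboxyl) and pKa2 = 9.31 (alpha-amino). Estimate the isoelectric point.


pI = (pKa1 + pKa2) / 2
pI = (2.01 + 9.31) / 2
pI = 5.66

5.66


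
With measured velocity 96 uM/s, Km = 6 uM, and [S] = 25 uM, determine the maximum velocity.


Vmax = v * (Km + [S]) / [S]
Vmax = 96 * (6 + 25) / 25
Vmax = 119.04 uM/s

119.04 uM/s


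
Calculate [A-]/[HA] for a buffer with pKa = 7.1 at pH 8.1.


[A-]/[HA] = 10^(pH - pKa)
= 10^(8.1 - 7.1)
= 10.0

10.0


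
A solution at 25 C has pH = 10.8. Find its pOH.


pOH = 14 - pH
pOH = 14 - 10.8
pOH = 3.2

3.2


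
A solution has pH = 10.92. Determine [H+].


[H+] = 10^(-pH)
[H+] = 10^(-10.92)
[H+] = 1.202e-11 M

1.202e-11 M


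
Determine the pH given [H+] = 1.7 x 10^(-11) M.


pH = -log10([H+])
pH = -log10(1.7 x 10^(-11))
pH = 10.7696

10.7696


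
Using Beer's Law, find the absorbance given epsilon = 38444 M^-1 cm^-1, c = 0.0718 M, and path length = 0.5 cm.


A = epsilon * c * l
A = 38444 * 0.0718 * 0.5
A = 1380.1396

1380.1396


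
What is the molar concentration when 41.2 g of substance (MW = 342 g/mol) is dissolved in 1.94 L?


C = (mass / MW) / volume
C = (41.2 / 342) / 1.94
C = 0.0621 M

0.0621 M


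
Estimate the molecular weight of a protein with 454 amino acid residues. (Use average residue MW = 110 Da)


MW = n_residues * 110 Da
MW = 454 * 110
MW = 49940 Da

49940 Da


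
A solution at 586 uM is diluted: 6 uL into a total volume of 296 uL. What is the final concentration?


C2 = C1 * V1 / V2
C2 = 586 * 6 / 296
C2 = 11.8784 uM

11.8784 uM


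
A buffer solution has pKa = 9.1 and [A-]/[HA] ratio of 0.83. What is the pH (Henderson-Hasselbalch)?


pH = pKa + log10([A-]/[HA])
pH = 9.1 + log10(0.83)
pH = 9.0191

9.0191


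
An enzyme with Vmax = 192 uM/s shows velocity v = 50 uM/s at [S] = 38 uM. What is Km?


Km = [S] * (Vmax - v) / v
Km = 38 * (192 - 50) / 50
Km = 107.92 uM

107.92 uM


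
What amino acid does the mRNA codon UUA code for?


Standard genetic code lookup.
Codon UUA -> Leu

Leu


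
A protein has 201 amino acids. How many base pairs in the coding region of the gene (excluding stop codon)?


Each amino acid = 1 codon = 3 bp
bp = 201 * 3 = 603 bp

603 bp


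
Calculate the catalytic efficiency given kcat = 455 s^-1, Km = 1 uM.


Catalytic efficiency = kcat / Km
= 455 / 1
= 455.0 uM^-1*s^-1

455.0 uM^-1*s^-1


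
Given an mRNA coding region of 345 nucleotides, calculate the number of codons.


codons = nucleotides / 3
codons = 345 / 3 = 115

115


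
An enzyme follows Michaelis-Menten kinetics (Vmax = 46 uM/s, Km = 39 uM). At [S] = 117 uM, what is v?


v = Vmax * [S] / (Km + [S])
v = 46 * 117 / (39 + 117)
v = 34.5 uM/s

34.5 uM/s


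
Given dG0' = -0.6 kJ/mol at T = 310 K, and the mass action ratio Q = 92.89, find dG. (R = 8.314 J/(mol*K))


dG = dG0' + RT * ln(Q) / 1000
dG = -0.6 + 8.314 * 310 * ln(92.89) / 1000
dG = 11.079 kJ/mol

11.079 kJ/mol


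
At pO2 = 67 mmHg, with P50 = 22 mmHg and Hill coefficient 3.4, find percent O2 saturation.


Y = pO2^n / (P50^n + pO2^n)
Y = 67^3.4 / (22^3.4 + 67^3.4)
Y = 97.78%

97.78%


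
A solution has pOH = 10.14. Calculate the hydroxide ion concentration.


[OH-] = 10^(-pOH)
[OH-] = 10^(-10.14)
[OH-] = 7.244e-11 M

7.244e-11 M


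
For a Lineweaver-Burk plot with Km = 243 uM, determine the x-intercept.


x-intercept = -1/Km
= -1/243
= -0.0041 1/uM

-0.0041 1/uM


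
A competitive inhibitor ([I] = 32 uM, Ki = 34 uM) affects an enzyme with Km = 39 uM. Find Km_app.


Km_app = Km * (1 + [I]/Ki)
Km_app = 39 * (1 + 32/34)
Km_app = 75.7059 uM

75.7059 uM


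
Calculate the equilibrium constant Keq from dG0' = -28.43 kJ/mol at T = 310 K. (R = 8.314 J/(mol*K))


Keq = exp(-dG0 * 1000 / (R * T))
Keq = exp(-(-28.43) * 1000 / (8.314 * 310))
Keq = 61744.0341

61744.0341


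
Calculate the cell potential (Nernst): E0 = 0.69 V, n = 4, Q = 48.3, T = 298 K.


E = E0 - (RT/nF) * ln(Q)
E = 0.69 - (8.314 * 298 / (4 * 96485)) * ln(48.3)
E = 0.6651 V

0.6651 V


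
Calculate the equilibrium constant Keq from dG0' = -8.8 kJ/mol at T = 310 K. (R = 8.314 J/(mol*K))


Keq = exp(-dG0 * 1000 / (R * T))
Keq = exp(-(-8.8) * 1000 / (8.314 * 310))
Keq = 30.3979

30.3979


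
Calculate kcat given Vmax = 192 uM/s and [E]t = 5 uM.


kcat = Vmax / [E]t
kcat = 192 / 5
kcat = 38.4 s^-1

38.4 s^-1


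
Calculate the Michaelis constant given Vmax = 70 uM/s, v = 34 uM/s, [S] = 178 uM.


Km = [S] * (Vmax - v) / v
Km = 178 * (70 - 34) / 34
Km = 188.4706 uM

188.4706 uM


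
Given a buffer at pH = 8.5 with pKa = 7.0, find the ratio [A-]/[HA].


[A-]/[HA] = 10^(pH - pKa)
= 10^(8.5 - 7.0)
= 31.6228

31.6228


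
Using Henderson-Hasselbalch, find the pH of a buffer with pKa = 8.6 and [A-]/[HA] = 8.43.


pH = pKa + log10([A-]/[HA])
pH = 8.6 + log10(8.43)
pH = 9.5258

9.5258


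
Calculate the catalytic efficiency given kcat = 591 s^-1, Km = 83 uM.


Catalytic efficiency = kcat / Km
= 591 / 83
= 7.1205 uM^-1*s^-1

7.1205 uM^-1*s^-1


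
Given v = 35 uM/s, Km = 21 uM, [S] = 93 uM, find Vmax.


Vmax = v * (Km + [S]) / [S]
Vmax = 35 * (21 + 93) / 93
Vmax = 42.9032 uM/s

42.9032 uM/s


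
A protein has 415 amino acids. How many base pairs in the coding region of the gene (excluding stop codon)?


Each amino acid = 1 codon = 3 bp
bp = 415 * 3 = 1245 bp

1245 bp


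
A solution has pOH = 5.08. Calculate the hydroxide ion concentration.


[OH-] = 10^(-pOH)
[OH-] = 10^(-5.08)
[OH-] = 8.318e-06 M

8.318e-06 M


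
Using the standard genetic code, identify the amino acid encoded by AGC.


Standard genetic code lookup.
Codon AGC -> Ser

Ser


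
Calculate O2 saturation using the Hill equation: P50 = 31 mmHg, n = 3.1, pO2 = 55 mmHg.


Y = pO2^n / (P50^n + pO2^n)
Y = 55^3.1 / (31^3.1 + 55^3.1)
Y = 85.54%

85.54%


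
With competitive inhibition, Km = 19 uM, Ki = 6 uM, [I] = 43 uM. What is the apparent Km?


Km_app = Km * (1 + [I]/Ki)
Km_app = 19 * (1 + 43/6)
Km_app = 155.1667 uM

155.1667 uM


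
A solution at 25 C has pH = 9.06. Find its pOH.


pOH = 14 - pH
pOH = 14 - 9.06
pOH = 4.94

4.94


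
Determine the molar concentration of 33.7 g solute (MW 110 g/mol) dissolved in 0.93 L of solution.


C = (mass / MW) / volume
C = (33.7 / 110) / 0.93
C = 0.3294 M

0.3294 M


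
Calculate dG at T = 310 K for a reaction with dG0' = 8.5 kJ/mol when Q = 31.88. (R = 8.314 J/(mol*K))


dG = dG0' + RT * ln(Q) / 1000
dG = 8.5 + 8.314 * 310 * ln(31.88) / 1000
dG = 17.4227 kJ/mol

17.4227 kJ/mol


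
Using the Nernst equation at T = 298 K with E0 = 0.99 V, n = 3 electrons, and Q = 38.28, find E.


E = E0 - (RT/nF) * ln(Q)
E = 0.99 - (8.314 * 298 / (3 * 96485)) * ln(38.28)
E = 0.9588 V

0.9588 V


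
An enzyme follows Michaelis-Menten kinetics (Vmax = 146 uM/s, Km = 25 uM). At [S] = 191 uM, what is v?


v = Vmax * [S] / (Km + [S])
v = 146 * 191 / (25 + 191)
v = 129.1019 uM/s

129.1019 uM/s


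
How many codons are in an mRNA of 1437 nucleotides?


codons = nucleotides / 3
codons = 1437 / 3 = 479

479


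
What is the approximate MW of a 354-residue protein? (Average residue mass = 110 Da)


MW = n_residues * 110 Da
MW = 354 * 110
MW = 38940 Da

38940 Da


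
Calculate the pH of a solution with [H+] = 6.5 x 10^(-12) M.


pH = -log10([H+])
pH = -log10(6.5 x 10^(-12))
pH = 11.1871

11.1871


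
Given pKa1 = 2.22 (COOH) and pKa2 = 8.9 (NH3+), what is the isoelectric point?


pI = (pKa1 + pKa2) / 2
pI = (2.22 + 8.9) / 2
pI = 5.56

5.56


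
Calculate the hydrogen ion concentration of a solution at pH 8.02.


[H+] = 10^(-pH)
[H+] = 10^(-8.02)
[H+] = 9.550e-09 M

9.550e-09 M


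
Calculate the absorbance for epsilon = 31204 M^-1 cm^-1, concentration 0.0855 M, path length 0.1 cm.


A = epsilon * c * l
A = 31204 * 0.0855 * 0.1
A = 266.7942

266.7942


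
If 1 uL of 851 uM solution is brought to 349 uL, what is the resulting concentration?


C2 = C1 * V1 / V2
C2 = 851 * 1 / 349
C2 = 2.4384 uM

2.4384 uM


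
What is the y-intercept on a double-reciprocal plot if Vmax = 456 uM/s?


y-intercept = 1/Vmax
= 1/456
= 0.0022 s/uM

0.0022 s/uM


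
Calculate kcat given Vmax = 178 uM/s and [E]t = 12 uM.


kcat = Vmax / [E]t
kcat = 178 / 12
kcat = 14.8333 s^-1

14.8333 s^-1


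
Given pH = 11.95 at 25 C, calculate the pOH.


pOH = 14 - pH
pOH = 14 - 11.95
pOH = 2.05

2.05


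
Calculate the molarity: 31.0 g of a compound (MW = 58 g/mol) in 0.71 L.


C = (mass / MW) / volume
C = (31.0 / 58) / 0.71
C = 0.7528 M

0.7528 M


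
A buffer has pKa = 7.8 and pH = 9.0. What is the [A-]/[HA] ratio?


[A-]/[HA] = 10^(pH - pKa)
= 10^(9.0 - 7.8)
= 15.8489

15.8489


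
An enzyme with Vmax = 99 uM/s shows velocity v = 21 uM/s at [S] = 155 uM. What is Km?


Km = [S] * (Vmax - v) / v
Km = 155 * (99 - 21) / 21
Km = 575.7143 uM

575.7143 uM


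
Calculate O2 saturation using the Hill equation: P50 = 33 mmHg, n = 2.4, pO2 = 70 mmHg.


Y = pO2^n / (P50^n + pO2^n)
Y = 70^2.4 / (33^2.4 + 70^2.4)
Y = 85.87%

85.87%


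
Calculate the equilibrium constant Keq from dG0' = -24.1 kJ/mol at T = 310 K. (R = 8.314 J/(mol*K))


Keq = exp(-dG0 * 1000 / (R * T))
Keq = exp(-(-24.1) * 1000 / (8.314 * 310))
Keq = 11507.174

11507.174


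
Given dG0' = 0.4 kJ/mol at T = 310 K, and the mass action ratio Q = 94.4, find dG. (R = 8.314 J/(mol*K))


dG = dG0' + RT * ln(Q) / 1000
dG = 0.4 + 8.314 * 310 * ln(94.4) / 1000
dG = 12.1206 kJ/mol

12.1206 kJ/mol


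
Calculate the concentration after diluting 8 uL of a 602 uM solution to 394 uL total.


C2 = C1 * V1 / V2
C2 = 602 * 8 / 394
C2 = 12.2234 uM

12.2234 uM


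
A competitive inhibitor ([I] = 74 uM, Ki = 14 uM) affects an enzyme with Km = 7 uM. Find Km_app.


Km_app = Km * (1 + [I]/Ki)
Km_app = 7 * (1 + 74/14)
Km_app = 44.0 uM

44.0 uM


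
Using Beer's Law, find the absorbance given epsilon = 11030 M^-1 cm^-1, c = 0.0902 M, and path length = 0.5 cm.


A = epsilon * c * l
A = 11030 * 0.0902 * 0.5
A = 497.453

497.453


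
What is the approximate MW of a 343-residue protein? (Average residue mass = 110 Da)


MW = n_residues * 110 Da
MW = 343 * 110
MW = 37730 Da

37730 Da


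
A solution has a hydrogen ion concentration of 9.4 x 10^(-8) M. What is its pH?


pH = -log10([H+])
pH = -log10(9.4 x 10^(-8))
pH = 7.0269

7.0269


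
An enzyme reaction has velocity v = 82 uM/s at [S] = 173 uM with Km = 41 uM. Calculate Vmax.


Vmax = v * (Km + [S]) / [S]
Vmax = 82 * (41 + 173) / 173
Vmax = 101.4335 uM/s

101.4335 uM/s


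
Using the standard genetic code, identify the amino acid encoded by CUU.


Standard genetic code lookup.
Codon CUU -> Leu

Leu


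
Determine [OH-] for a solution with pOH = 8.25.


[OH-] = 10^(-pOH)
[OH-] = 10^(-8.25)
[OH-] = 5.623e-09 M

5.623e-09 M


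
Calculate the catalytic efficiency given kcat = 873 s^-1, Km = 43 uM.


Catalytic efficiency = kcat / Km
= 873 / 43
= 20.3023 uM^-1*s^-1

20.3023 uM^-1*s^-1


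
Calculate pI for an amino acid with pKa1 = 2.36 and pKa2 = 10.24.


pI = (pKa1 + pKa2) / 2
pI = (2.36 + 10.24) / 2
pI = 6.3

6.3


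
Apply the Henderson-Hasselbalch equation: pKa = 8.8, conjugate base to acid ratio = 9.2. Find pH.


pH = pKa + log10([A-]/[HA])
pH = 8.8 + log10(9.2)
pH = 9.7638

9.7638


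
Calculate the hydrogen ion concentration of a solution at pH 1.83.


[H+] = 10^(-pH)
[H+] = 10^(-1.83)
[H+] = 0.0148 M

0.0148 M


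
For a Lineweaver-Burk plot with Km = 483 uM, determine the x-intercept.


x-intercept = -1/Km
= -1/483
= -0.0021 1/uM

-0.0021 1/uM


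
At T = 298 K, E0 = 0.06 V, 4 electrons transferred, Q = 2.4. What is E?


E = E0 - (RT/nF) * ln(Q)
E = 0.06 - (8.314 * 298 / (4 * 96485)) * ln(2.4)
E = 0.0544 V

0.0544 V


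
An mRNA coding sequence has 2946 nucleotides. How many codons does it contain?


codons = nucleotides / 3
codons = 2946 / 3 = 982

982


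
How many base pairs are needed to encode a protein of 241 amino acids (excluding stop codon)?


Each amino acid = 1 codon = 3 bp
bp = 241 * 3 = 723 bp

723 bp


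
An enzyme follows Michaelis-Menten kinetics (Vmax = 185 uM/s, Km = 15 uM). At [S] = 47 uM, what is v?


v = Vmax * [S] / (Km + [S])
v = 185 * 47 / (15 + 47)
v = 140.2419 uM/s

140.2419 uM/s


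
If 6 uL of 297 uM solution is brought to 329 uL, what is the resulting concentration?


C2 = C1 * V1 / V2
C2 = 297 * 6 / 329
C2 = 5.4164 uM

5.4164 uM


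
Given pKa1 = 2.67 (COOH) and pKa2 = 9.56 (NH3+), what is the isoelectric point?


pI = (pKa1 + pKa2) / 2
pI = (2.67 + 9.56) / 2
pI = 6.115

6.115


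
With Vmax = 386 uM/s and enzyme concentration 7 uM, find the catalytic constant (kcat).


kcat = Vmax / [E]t
kcat = 386 / 7
kcat = 55.1429 s^-1

55.1429 s^-1


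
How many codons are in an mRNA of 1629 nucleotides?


codons = nucleotides / 3
codons = 1629 / 3 = 543

543


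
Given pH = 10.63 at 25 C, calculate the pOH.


pOH = 14 - pH
pOH = 14 - 10.63
pOH = 3.37

3.37


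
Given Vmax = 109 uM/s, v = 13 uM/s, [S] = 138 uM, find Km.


Km = [S] * (Vmax - v) / v
Km = 138 * (109 - 13) / 13
Km = 1019.0769 uM

1019.0769 uM


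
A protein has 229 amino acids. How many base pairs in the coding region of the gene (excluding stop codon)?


Each amino acid = 1 codon = 3 bp
bp = 229 * 3 = 687 bp

687 bp


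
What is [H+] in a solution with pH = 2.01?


[H+] = 10^(-pH)
[H+] = 10^(-2.01)
[H+] = 0.0098 M

0.0098 M


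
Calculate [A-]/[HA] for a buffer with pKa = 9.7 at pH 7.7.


[A-]/[HA] = 10^(pH - pKa)
= 10^(7.7 - 9.7)
= 0.01

0.01


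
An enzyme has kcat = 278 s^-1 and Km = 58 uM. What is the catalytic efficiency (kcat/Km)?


Catalytic efficiency = kcat / Km
= 278 / 58
= 4.7931 uM^-1*s^-1

4.7931 uM^-1*s^-1


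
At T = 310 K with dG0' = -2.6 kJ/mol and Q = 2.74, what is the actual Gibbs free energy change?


dG = dG0' + RT * ln(Q) / 1000
dG = -2.6 + 8.314 * 310 * ln(2.74) / 1000
dG = -0.0021 kJ/mol

-0.0021 kJ/mol


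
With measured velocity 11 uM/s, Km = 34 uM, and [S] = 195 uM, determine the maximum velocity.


Vmax = v * (Km + [S]) / [S]
Vmax = 11 * (34 + 195) / 195
Vmax = 12.9179 uM/s

12.9179 uM/s


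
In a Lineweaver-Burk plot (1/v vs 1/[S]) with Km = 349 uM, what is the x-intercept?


x-intercept = -1/Km
= -1/349
= -0.0029 1/uM

-0.0029 1/uM


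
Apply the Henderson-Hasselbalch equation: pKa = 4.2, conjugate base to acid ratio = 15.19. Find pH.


pH = pKa + log10([A-]/[HA])
pH = 4.2 + log10(15.19)
pH = 5.3816

5.3816


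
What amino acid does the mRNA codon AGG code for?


Standard genetic code lookup.
Codon AGG -> Arg

Arg


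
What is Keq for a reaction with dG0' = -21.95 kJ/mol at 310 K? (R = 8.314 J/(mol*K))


Keq = exp(-dG0 * 1000 / (R * T))
Keq = exp(-(-21.95) * 1000 / (8.314 * 310))
Keq = 4996.6979

4996.6979


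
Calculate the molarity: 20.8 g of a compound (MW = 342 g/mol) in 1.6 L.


C = (mass / MW) / volume
C = (20.8 / 342) / 1.6
C = 0.038 M

0.038 M


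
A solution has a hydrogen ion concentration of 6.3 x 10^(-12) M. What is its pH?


pH = -log10([H+])
pH = -log10(6.3 x 10^(-12))
pH = 11.2007

11.2007


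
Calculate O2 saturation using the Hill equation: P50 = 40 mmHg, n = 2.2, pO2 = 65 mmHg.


Y = pO2^n / (P50^n + pO2^n)
Y = 65^2.2 / (40^2.2 + 65^2.2)
Y = 74.42%

74.42%


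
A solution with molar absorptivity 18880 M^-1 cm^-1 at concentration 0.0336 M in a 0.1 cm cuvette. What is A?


A = epsilon * c * l
A = 18880 * 0.0336 * 0.1
A = 63.4368

63.4368


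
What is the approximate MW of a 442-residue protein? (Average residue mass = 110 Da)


MW = n_residues * 110 Da
MW = 442 * 110
MW = 48620 Da

48620 Da


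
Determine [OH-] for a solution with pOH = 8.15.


[OH-] = 10^(-pOH)
[OH-] = 10^(-8.15)
[OH-] = 7.079e-09 M

7.079e-09 M


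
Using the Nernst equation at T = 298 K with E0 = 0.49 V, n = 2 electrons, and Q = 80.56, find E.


E = E0 - (RT/nF) * ln(Q)
E = 0.49 - (8.314 * 298 / (2 * 96485)) * ln(80.56)
E = 0.4336 V

0.4336 V


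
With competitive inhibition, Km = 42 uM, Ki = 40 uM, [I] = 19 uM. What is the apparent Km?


Km_app = Km * (1 + [I]/Ki)
Km_app = 42 * (1 + 19/40)
Km_app = 61.95 uM

61.95 uM


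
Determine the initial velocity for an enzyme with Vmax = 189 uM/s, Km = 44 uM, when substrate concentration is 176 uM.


v = Vmax * [S] / (Km + [S])
v = 189 * 176 / (44 + 176)
v = 151.2 uM/s

151.2 uM/s


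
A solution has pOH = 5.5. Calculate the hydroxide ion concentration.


[OH-] = 10^(-pOH)
[OH-] = 10^(-5.5)
[OH-] = 3.162e-06 M

3.162e-06 M


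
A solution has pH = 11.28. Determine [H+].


[H+] = 10^(-pH)
[H+] = 10^(-11.28)
[H+] = 5.248e-12 M

5.248e-12 M


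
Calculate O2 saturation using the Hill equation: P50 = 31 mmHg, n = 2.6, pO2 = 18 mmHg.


Y = pO2^n / (P50^n + pO2^n)
Y = 18^2.6 / (31^2.6 + 18^2.6)
Y = 19.57%

19.57%


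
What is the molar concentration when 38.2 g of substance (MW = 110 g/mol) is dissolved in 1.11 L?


C = (mass / MW) / volume
C = (38.2 / 110) / 1.11
C = 0.3129 M

0.3129 M


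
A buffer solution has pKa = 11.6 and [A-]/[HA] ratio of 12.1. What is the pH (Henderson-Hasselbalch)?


pH = pKa + log10([A-]/[HA])
pH = 11.6 + log10(12.1)
pH = 12.6828

12.6828


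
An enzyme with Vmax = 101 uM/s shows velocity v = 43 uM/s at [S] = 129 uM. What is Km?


Km = [S] * (Vmax - v) / v
Km = 129 * (101 - 43) / 43
Km = 174.0 uM

174.0 uM


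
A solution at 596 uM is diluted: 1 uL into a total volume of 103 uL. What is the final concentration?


C2 = C1 * V1 / V2
C2 = 596 * 1 / 103
C2 = 5.7864 uM

5.7864 uM


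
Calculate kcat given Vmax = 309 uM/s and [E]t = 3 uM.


kcat = Vmax / [E]t
kcat = 309 / 3
kcat = 103.0 s^-1

103.0 s^-1


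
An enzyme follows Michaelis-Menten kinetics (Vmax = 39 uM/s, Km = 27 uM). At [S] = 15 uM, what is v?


v = Vmax * [S] / (Km + [S])
v = 39 * 15 / (27 + 15)
v = 13.9286 uM/s

13.9286 uM/s


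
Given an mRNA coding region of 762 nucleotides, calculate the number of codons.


codons = nucleotides / 3
codons = 762 / 3 = 254

254


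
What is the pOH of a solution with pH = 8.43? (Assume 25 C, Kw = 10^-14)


pOH = 14 - pH
pOH = 14 - 8.43
pOH = 5.57

5.57


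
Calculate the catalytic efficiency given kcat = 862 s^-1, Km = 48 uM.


Catalytic efficiency = kcat / Km
= 862 / 48
= 17.9583 uM^-1*s^-1

17.9583 uM^-1*s^-1


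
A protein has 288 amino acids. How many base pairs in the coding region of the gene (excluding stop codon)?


Each amino acid = 1 codon = 3 bp
bp = 288 * 3 = 864 bp

864 bp


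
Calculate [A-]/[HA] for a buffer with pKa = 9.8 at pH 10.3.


[A-]/[HA] = 10^(pH - pKa)
= 10^(10.3 - 9.8)
= 3.1623

3.1623


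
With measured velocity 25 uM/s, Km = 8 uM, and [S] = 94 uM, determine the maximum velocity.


Vmax = v * (Km + [S]) / [S]
Vmax = 25 * (8 + 94) / 94
Vmax = 27.1277 uM/s

27.1277 uM/s


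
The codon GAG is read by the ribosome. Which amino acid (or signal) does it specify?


Standard genetic code lookup.
Codon GAG -> Glu

Glu


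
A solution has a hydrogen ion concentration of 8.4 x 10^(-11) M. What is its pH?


pH = -log10([H+])
pH = -log10(8.4 x 10^(-11))
pH = 10.0757

10.0757


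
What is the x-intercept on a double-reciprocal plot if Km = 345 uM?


x-intercept = -1/Km
= -1/345
= -0.0029 1/uM

-0.0029 1/uM


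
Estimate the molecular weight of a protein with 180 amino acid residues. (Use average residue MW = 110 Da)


MW = n_residues * 110 Da
MW = 180 * 110
MW = 19800 Da

19800 Da


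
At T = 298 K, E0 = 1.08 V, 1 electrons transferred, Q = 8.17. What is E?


E = E0 - (RT/nF) * ln(Q)
E = 1.08 - (8.314 * 298 / (1 * 96485)) * ln(8.17)
E = 1.0261 V

1.0261 V


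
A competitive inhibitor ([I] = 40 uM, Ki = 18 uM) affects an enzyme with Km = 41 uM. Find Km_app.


Km_app = Km * (1 + [I]/Ki)
Km_app = 41 * (1 + 40/18)
Km_app = 132.1111 uM

132.1111 uM


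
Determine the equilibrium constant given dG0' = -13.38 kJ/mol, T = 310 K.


Keq = exp(-dG0 * 1000 / (R * T))
Keq = exp(-(-13.38) * 1000 / (8.314 * 310))
Keq = 179.7198

179.7198


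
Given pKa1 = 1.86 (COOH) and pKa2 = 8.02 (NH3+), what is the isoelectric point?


pI = (pKa1 + pKa2) / 2
pI = (1.86 + 8.02) / 2
pI = 4.94

4.94


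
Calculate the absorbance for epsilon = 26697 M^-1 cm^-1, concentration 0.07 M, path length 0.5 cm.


A = epsilon * c * l
A = 26697 * 0.07 * 0.5
A = 934.395

934.395


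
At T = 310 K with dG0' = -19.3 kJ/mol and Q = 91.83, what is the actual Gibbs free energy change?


dG = dG0' + RT * ln(Q) / 1000
dG = -19.3 + 8.314 * 310 * ln(91.83) / 1000
dG = -7.6506 kJ/mol

-7.6506 kJ/mol


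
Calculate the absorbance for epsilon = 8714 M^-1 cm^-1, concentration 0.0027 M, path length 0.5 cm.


A = epsilon * c * l
A = 8714 * 0.0027 * 0.5
A = 11.7639

11.7639


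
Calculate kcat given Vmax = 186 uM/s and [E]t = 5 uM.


kcat = Vmax / [E]t
kcat = 186 / 5
kcat = 37.2 s^-1

37.2 s^-1


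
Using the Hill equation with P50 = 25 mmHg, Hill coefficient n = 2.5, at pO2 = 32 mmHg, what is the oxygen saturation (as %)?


Y = pO2^n / (P50^n + pO2^n)
Y = 32^2.5 / (25^2.5 + 32^2.5)
Y = 64.96%

64.96%


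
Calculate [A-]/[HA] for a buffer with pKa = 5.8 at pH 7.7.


[A-]/[HA] = 10^(pH - pKa)
= 10^(7.7 - 5.8)
= 79.4328

79.4328


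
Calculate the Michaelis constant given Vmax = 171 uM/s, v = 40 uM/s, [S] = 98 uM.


Km = [S] * (Vmax - v) / v
Km = 98 * (171 - 40) / 40
Km = 320.95 uM

320.95 uM


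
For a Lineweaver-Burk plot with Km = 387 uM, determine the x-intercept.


x-intercept = -1/Km
= -1/387
= -0.0026 1/uM

-0.0026 1/uM


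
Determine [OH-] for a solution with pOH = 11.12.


[OH-] = 10^(-pOH)
[OH-] = 10^(-11.12)
[OH-] = 7.586e-12 M

7.586e-12 M


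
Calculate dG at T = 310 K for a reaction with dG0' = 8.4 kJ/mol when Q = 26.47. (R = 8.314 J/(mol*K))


dG = dG0' + RT * ln(Q) / 1000
dG = 8.4 + 8.314 * 310 * ln(26.47) / 1000
dG = 16.8434 kJ/mol

16.8434 kJ/mol


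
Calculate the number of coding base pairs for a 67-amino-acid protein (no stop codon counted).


Each amino acid = 1 codon = 3 bp
bp = 67 * 3 = 201 bp

201 bp


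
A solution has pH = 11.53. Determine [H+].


[H+] = 10^(-pH)
[H+] = 10^(-11.53)
[H+] = 2.951e-12 M

2.951e-12 M


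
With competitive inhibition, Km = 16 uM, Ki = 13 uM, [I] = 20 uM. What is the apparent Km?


Km_app = Km * (1 + [I]/Ki)
Km_app = 16 * (1 + 20/13)
Km_app = 40.6154 uM

40.6154 uM


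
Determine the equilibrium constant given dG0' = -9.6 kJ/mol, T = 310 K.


Keq = exp(-dG0 * 1000 / (R * T))
Keq = exp(-(-9.6) * 1000 / (8.314 * 310))
Keq = 41.4617

41.4617


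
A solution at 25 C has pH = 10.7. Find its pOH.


pOH = 14 - pH
pOH = 14 - 10.7
pOH = 3.3

3.3


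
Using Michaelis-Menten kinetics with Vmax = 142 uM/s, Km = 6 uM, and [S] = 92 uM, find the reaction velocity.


v = Vmax * [S] / (Km + [S])
v = 142 * 92 / (6 + 92)
v = 133.3061 uM/s

133.3061 uM/s


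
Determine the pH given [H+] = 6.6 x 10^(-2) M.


pH = -log10([H+])
pH = -log10(6.6 x 10^(-2))
pH = 1.1805

1.1805


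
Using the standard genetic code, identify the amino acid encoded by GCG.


Standard genetic code lookup.
Codon GCG -> Ala

Ala


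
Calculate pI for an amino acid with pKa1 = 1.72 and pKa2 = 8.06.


pI = (pKa1 + pKa2) / 2
pI = (1.72 + 8.06) / 2
pI = 4.89

4.89


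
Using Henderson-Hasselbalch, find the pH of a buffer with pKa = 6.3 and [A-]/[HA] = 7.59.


pH = pKa + log10([A-]/[HA])
pH = 6.3 + log10(7.59)
pH = 7.1802

7.1802


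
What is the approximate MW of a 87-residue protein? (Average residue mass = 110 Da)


MW = n_residues * 110 Da
MW = 87 * 110
MW = 9570 Da

9570 Da


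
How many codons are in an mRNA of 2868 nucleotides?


codons = nucleotides / 3
codons = 2868 / 3 = 956

956


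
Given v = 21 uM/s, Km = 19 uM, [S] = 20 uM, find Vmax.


Vmax = v * (Km + [S]) / [S]
Vmax = 21 * (19 + 20) / 20
Vmax = 40.95 uM/s

40.95 uM/s


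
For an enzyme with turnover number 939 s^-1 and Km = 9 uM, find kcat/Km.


Catalytic efficiency = kcat / Km
= 939 / 9
= 104.3333 uM^-1*s^-1

104.3333 uM^-1*s^-1


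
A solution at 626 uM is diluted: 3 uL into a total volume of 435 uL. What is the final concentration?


C2 = C1 * V1 / V2
C2 = 626 * 3 / 435
C2 = 4.3172 uM

4.3172 uM


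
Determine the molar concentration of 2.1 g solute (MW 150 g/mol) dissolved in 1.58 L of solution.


C = (mass / MW) / volume
C = (2.1 / 150) / 1.58
C = 0.0089 M

0.0089 M


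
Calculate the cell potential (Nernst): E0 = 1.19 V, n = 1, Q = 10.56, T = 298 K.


E = E0 - (RT/nF) * ln(Q)
E = 1.19 - (8.314 * 298 / (1 * 96485)) * ln(10.56)
E = 1.1295 V

1.1295 V


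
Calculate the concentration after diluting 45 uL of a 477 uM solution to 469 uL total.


C2 = C1 * V1 / V2
C2 = 477 * 45 / 469
C2 = 45.7676 uM

45.7676 uM


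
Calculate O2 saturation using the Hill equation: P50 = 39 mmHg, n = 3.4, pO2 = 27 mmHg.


Y = pO2^n / (P50^n + pO2^n)
Y = 27^3.4 / (39^3.4 + 27^3.4)
Y = 22.27%

22.27%


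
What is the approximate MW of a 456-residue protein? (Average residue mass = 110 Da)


MW = n_residues * 110 Da
MW = 456 * 110
MW = 50160 Da

50160 Da


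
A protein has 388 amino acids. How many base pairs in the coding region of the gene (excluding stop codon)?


Each amino acid = 1 codon = 3 bp
bp = 388 * 3 = 1164 bp

1164 bp


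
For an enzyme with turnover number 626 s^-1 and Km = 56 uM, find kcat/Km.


Catalytic efficiency = kcat / Km
= 626 / 56
= 11.1786 uM^-1*s^-1

11.1786 uM^-1*s^-1


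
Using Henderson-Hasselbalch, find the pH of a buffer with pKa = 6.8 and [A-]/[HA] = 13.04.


pH = pKa + log10([A-]/[HA])
pH = 6.8 + log10(13.04)
pH = 7.9153

7.9153


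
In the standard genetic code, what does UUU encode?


Standard genetic code lookup.
Codon UUU -> Phe

Phe


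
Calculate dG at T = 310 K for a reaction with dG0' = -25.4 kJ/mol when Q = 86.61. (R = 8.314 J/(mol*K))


dG = dG0' + RT * ln(Q) / 1000
dG = -25.4 + 8.314 * 310 * ln(86.61) / 1000
dG = -13.9014 kJ/mol

-13.9014 kJ/mol


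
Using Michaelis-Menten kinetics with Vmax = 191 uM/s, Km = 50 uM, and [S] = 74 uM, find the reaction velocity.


v = Vmax * [S] / (Km + [S])
v = 191 * 74 / (50 + 74)
v = 113.9839 uM/s

113.9839 uM/s


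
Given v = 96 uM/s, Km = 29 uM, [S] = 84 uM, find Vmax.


Vmax = v * (Km + [S]) / [S]
Vmax = 96 * (29 + 84) / 84
Vmax = 129.1429 uM/s

129.1429 uM/s


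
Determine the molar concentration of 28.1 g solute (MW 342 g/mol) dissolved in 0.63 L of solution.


C = (mass / MW) / volume
C = (28.1 / 342) / 0.63
C = 0.1304 M

0.1304 M


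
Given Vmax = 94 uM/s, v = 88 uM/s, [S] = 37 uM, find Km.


Km = [S] * (Vmax - v) / v
Km = 37 * (94 - 88) / 88
Km = 2.5227 uM

2.5227 uM


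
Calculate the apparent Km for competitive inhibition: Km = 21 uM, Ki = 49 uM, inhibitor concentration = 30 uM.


Km_app = Km * (1 + [I]/Ki)
Km_app = 21 * (1 + 30/49)
Km_app = 33.8571 uM

33.8571 uM


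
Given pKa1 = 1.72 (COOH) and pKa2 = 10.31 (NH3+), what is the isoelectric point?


pI = (pKa1 + pKa2) / 2
pI = (1.72 + 10.31) / 2
pI = 6.015

6.015


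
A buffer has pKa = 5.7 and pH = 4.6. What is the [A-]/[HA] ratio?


[A-]/[HA] = 10^(pH - pKa)
= 10^(4.6 - 5.7)
= 0.0794

0.0794


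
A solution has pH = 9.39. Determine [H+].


[H+] = 10^(-pH)
[H+] = 10^(-9.39)
[H+] = 4.074e-10 M

4.074e-10 M


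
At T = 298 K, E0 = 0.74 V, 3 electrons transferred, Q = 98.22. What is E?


E = E0 - (RT/nF) * ln(Q)
E = 0.74 - (8.314 * 298 / (3 * 96485)) * ln(98.22)
E = 0.7007 V

0.7007 V


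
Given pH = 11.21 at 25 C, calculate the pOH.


pOH = 14 - pH
pOH = 14 - 11.21
pOH = 2.79

2.79


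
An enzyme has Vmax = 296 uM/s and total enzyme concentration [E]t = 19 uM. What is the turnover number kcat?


kcat = Vmax / [E]t
kcat = 296 / 19
kcat = 15.5789 s^-1

15.5789 s^-1


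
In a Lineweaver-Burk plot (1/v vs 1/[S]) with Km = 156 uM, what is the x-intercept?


x-intercept = -1/Km
= -1/156
= -0.0064 1/uM

-0.0064 1/uM


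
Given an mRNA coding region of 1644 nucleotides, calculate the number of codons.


codons = nucleotides / 3
codons = 1644 / 3 = 548

548


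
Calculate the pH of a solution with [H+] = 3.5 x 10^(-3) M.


pH = -log10([H+])
pH = -log10(3.5 x 10^(-3))
pH = 2.4559

2.4559


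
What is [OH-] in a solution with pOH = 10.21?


[OH-] = 10^(-pOH)
[OH-] = 10^(-10.21)
[OH-] = 6.166e-11 M

6.166e-11 M


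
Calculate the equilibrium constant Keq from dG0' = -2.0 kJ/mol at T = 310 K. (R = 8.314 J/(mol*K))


Keq = exp(-dG0 * 1000 / (R * T))
Keq = exp(-(-2.0) * 1000 / (8.314 * 310))
Keq = 2.1728

2.1728


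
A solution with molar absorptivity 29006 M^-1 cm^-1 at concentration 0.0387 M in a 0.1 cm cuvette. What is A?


A = epsilon * c * l
A = 29006 * 0.0387 * 0.1
A = 112.2532

112.2532


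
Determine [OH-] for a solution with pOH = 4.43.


[OH-] = 10^(-pOH)
[OH-] = 10^(-4.43)
[OH-] = 3.715e-05 M

3.715e-05 M


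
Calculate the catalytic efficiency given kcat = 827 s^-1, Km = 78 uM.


Catalytic efficiency = kcat / Km
= 827 / 78
= 10.6026 uM^-1*s^-1

10.6026 uM^-1*s^-1


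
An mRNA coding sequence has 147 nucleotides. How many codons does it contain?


codons = nucleotides / 3
codons = 147 / 3 = 49

49


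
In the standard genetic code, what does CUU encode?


Standard genetic code lookup.
Codon CUU -> Leu

Leu


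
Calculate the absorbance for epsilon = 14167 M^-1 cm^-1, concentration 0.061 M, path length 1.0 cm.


A = epsilon * c * l
A = 14167 * 0.061 * 1.0
A = 864.187

864.187


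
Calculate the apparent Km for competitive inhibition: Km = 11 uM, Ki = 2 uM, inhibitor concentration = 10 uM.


Km_app = Km * (1 + [I]/Ki)
Km_app = 11 * (1 + 10/2)
Km_app = 66.0 uM

66.0 uM


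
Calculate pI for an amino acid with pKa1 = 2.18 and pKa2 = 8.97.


pI = (pKa1 + pKa2) / 2
pI = (2.18 + 8.97) / 2
pI = 5.575

5.575


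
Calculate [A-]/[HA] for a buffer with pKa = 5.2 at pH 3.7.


[A-]/[HA] = 10^(pH - pKa)
= 10^(3.7 - 5.2)
= 0.0316

0.0316


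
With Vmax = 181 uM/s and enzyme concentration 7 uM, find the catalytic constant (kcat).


kcat = Vmax / [E]t
kcat = 181 / 7
kcat = 25.8571 s^-1

25.8571 s^-1


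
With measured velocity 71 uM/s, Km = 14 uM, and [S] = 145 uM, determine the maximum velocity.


Vmax = v * (Km + [S]) / [S]
Vmax = 71 * (14 + 145) / 145
Vmax = 77.8552 uM/s

77.8552 uM/s


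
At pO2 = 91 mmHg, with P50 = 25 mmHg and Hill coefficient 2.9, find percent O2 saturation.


Y = pO2^n / (P50^n + pO2^n)
Y = 91^2.9 / (25^2.9 + 91^2.9)
Y = 97.69%

97.69%


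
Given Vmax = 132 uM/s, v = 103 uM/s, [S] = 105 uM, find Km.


Km = [S] * (Vmax - v) / v
Km = 105 * (132 - 103) / 103
Km = 29.5631 uM

29.5631 uM


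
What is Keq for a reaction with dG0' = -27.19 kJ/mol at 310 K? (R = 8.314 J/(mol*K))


Keq = exp(-dG0 * 1000 / (R * T))
Keq = exp(-(-27.19) * 1000 / (8.314 * 310))
Keq = 38163.5613

38163.5613


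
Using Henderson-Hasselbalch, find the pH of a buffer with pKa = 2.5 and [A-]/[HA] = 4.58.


pH = pKa + log10([A-]/[HA])
pH = 2.5 + log10(4.58)
pH = 3.1609

3.1609


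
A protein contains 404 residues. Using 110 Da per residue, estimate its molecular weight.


MW = n_residues * 110 Da
MW = 404 * 110
MW = 44440 Da

44440 Da


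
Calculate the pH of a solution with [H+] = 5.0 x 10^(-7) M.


pH = -log10([H+])
pH = -log10(5.0 x 10^(-7))
pH = 6.301

6.301


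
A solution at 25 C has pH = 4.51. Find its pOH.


pOH = 14 - pH
pOH = 14 - 4.51
pOH = 9.49

9.49


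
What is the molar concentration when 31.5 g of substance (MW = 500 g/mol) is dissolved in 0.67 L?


C = (mass / MW) / volume
C = (31.5 / 500) / 0.67
C = 0.094 M

0.094 M


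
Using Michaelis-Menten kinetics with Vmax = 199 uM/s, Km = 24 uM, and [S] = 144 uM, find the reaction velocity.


v = Vmax * [S] / (Km + [S])
v = 199 * 144 / (24 + 144)
v = 170.5714 uM/s

170.5714 uM/s


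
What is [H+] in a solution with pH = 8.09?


[H+] = 10^(-pH)
[H+] = 10^(-8.09)
[H+] = 8.128e-09 M

8.128e-09 M


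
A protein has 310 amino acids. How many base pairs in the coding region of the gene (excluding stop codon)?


Each amino acid = 1 codon = 3 bp
bp = 310 * 3 = 930 bp

930 bp


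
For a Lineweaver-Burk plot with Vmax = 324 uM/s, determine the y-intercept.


y-intercept = 1/Vmax
= 1/324
= 0.0031 s/uM

0.0031 s/uM


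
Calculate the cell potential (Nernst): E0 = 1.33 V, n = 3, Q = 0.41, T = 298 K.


E = E0 - (RT/nF) * ln(Q)
E = 1.33 - (8.314 * 298 / (3 * 96485)) * ln(0.41)
E = 1.3376 V

1.3376 V


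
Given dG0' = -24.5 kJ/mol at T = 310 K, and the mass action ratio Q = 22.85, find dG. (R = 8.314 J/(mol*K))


dG = dG0' + RT * ln(Q) / 1000
dG = -24.5 + 8.314 * 310 * ln(22.85) / 1000
dG = -16.4356 kJ/mol

-16.4356 kJ/mol


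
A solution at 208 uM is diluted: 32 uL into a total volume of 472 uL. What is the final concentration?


C2 = C1 * V1 / V2
C2 = 208 * 32 / 472
C2 = 14.1017 uM

14.1017 uM


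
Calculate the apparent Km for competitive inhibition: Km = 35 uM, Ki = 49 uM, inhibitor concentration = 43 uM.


Km_app = Km * (1 + [I]/Ki)
Km_app = 35 * (1 + 43/49)
Km_app = 65.7143 uM

65.7143 uM


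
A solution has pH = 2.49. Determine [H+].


[H+] = 10^(-pH)
[H+] = 10^(-2.49)
[H+] = 0.0032 M

0.0032 M


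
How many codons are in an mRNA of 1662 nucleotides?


codons = nucleotides / 3
codons = 1662 / 3 = 554

554


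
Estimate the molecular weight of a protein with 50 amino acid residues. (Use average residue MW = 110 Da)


MW = n_residues * 110 Da
MW = 50 * 110
MW = 5500 Da

5500 Da


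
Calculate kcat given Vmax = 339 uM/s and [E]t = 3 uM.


kcat = Vmax / [E]t
kcat = 339 / 3
kcat = 113.0 s^-1

113.0 s^-1


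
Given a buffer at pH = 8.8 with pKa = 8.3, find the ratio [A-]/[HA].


[A-]/[HA] = 10^(pH - pKa)
= 10^(8.8 - 8.3)
= 3.1623

3.1623


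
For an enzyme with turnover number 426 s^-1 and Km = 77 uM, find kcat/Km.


Catalytic efficiency = kcat / Km
= 426 / 77
= 5.5325 uM^-1*s^-1

5.5325 uM^-1*s^-1


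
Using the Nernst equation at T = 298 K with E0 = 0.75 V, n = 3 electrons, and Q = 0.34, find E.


E = E0 - (RT/nF) * ln(Q)
E = 0.75 - (8.314 * 298 / (3 * 96485)) * ln(0.34)
E = 0.7592 V

0.7592 V


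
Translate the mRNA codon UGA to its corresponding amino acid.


Standard genetic code lookup.
Codon UGA -> Stop

Stop


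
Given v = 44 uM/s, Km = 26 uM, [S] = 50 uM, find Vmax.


Vmax = v * (Km + [S]) / [S]
Vmax = 44 * (26 + 50) / 50
Vmax = 66.88 uM/s

66.88 uM/s


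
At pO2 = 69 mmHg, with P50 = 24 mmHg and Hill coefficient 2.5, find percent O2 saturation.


Y = pO2^n / (P50^n + pO2^n)
Y = 69^2.5 / (24^2.5 + 69^2.5)
Y = 93.34%

93.34%


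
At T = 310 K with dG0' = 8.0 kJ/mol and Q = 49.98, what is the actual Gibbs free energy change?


dG = dG0' + RT * ln(Q) / 1000
dG = 8.0 + 8.314 * 310 * ln(49.98) / 1000
dG = 18.0816 kJ/mol

18.0816 kJ/mol


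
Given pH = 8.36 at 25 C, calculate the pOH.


pOH = 14 - pH
pOH = 14 - 8.36
pOH = 5.64

5.64


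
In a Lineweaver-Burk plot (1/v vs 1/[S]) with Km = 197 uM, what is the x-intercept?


x-intercept = -1/Km
= -1/197
= -0.0051 1/uM

-0.0051 1/uM


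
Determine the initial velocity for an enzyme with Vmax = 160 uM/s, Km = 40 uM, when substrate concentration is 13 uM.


v = Vmax * [S] / (Km + [S])
v = 160 * 13 / (40 + 13)
v = 39.2453 uM/s

39.2453 uM/s
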